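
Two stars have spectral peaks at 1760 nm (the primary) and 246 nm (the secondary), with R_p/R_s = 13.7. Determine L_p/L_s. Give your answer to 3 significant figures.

0.0716

Wien's law gives T ∝ 1/λ_max, so T_p/T_s = λ_s/λ_p = 246/1760 = 0.1398.
Then L ∝ R²T⁴ gives L_p/L_s = (13.7)² × (0.1398)⁴ = 187.7 × 3.817×10^-4 = 0.07164.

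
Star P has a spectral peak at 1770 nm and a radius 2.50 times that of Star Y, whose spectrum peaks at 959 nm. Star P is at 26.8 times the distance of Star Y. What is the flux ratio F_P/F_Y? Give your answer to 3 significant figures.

7.50×10^-4

Wien's law: T_P/T_Y = λ_Y/λ_P = 959/1770 = 0.5418.
L_P/L_Y = (R_P/R_Y)²(T_P/T_Y)⁴ = (2.50)²(0.5418)⁴ = 0.5386.
F_P/F_Y = (L_P/L_Y)/(d_P/d_Y)² = 0.5386/(26.8)² = 7.499×10^-4.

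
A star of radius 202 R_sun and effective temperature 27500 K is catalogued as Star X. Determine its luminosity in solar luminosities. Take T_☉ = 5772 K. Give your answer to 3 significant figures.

2.10×10^7 solar luminosities

L/L_☉ = (R/R_☉)² (T/T_☉)⁴ = (202)² × (27500/5772)⁴
       = 4.080×10^4 × (4.764)⁴ = 4.080×10^4 × 515.3 = 2.102×10^7.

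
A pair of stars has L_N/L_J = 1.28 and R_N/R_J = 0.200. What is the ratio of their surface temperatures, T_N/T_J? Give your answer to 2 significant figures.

2.4

L ∝ R²T⁴ gives T ∝ (L/R²)^(1/4), so
T_N/T_J = (1.28 / 0.200²)^(1/4) = (32.00)^(1/4) = 2.378.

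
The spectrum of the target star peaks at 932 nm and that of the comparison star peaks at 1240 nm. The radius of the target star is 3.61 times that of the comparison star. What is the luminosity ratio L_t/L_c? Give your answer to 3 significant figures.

Wien's law gives T ∝ 1/λ_max, so T_t/T_c = λ_c/λ_t = 1240/932 = 1.330.
Then L ∝ R²T⁴ gives L_t/L_c = (3.61)² × (1.330)⁴ = 13.03 × 3.133 = 40.84.

40.8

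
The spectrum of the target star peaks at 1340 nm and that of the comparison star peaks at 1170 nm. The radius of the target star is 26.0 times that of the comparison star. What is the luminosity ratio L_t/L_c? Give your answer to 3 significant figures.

Wien's law gives T ∝ 1/λ_max, so T_t/T_c = λ_c/λ_t = 1170/1340 = 0.8731.
Then L ∝ R²T⁴ gives L_t/L_c = (26.0)² × (0.8731)⁴ = 676.0 × 0.5812 = 392.9.

393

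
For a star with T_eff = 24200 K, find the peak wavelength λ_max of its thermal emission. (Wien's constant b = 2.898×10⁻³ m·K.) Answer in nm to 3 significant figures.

120 nm

λ_max = b/T = 2.898×10⁻³ / 24200 = 1.20×10^-7 m = 119.8 nm.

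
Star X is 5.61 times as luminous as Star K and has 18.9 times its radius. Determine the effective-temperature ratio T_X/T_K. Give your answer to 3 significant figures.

L ∝ R²T⁴ gives T ∝ (L/R²)^(1/4), so
T_X/T_K = (5.61 / 18.9²)^(1/4) = (0.01571)^(1/4) = 0.3540.

0.354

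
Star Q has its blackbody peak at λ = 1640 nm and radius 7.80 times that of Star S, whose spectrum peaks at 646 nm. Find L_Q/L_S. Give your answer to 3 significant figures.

Wien's law gives T ∝ 1/λ_max, so T_Q/T_S = λ_S/λ_Q = 646/1640 = 0.3939.
Then L ∝ R²T⁴ gives L_Q/L_S = (7.80)² × (0.3939)⁴ = 60.84 × 0.02407 = 1.465.

1.46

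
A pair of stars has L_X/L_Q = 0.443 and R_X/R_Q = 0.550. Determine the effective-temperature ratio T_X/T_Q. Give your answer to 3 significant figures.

1.10

L ∝ R²T⁴ gives T ∝ (L/R²)^(1/4), so
T_X/T_Q = (0.443 / 0.550²)^(1/4) = (1.464)^(1/4) = 1.100.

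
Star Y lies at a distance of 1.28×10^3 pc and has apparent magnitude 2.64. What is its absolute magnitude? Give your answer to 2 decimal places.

-7.90

M = m − 5 log₁₀(d/10 pc) = 2.64 − 5 log₁₀(1.28×10^3/10)
  = 2.64 − 5 × 2.107 = 2.64 − 10.54 = -7.90.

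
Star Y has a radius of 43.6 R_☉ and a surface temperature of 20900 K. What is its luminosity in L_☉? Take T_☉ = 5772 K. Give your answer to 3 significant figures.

L/L_☉ = (R/R_☉)² (T/T_☉)⁴ = (43.6)² × (20900/5772)⁴
       = 1901 × (3.621)⁴ = 1901 × 171.9 = 3.268×10^5.

3.27×10^5 L_☉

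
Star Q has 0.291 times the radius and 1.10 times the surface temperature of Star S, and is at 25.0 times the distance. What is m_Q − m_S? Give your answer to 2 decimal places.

9.26

L_Q/L_S = (0.291)²(1.10)⁴ = 0.1240.
F_Q/F_S = (L_Q/L_S)/(d_Q/d_S)² = 0.1240/625.0 = 1.984×10^-4.
m_Q − m_S = −2.5 log₁₀(1.984×10^-4) = 9.26.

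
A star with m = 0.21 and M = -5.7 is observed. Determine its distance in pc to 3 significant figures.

m − M = 5 log₁₀(d/10 pc)
0.21 − (-5.7) = 5.91 = 5 log₁₀(d/10)
d = 10 × 10^(5.91/5) = 10 × 10^1.182 = 152.1 pc.

152 pc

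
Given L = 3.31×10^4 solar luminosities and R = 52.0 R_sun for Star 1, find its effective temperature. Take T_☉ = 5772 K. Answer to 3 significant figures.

T/T_☉ = (L/L_☉)^(1/4) / (R/R_☉)^(1/2)
T = 5772 × (3.31×10^4)^(1/4) / √(52.0) = 5772 × 13.49 / 7.211 = 1.080×10^4 K.

1.08×10^4 K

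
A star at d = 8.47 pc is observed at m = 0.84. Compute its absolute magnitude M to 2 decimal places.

1.20

M = m − 5 log₁₀(d/10 pc) = 0.84 − 5 log₁₀(8.47/10)
  = 0.84 − 5 × -0.072 = 0.84 − -0.36 = 1.20.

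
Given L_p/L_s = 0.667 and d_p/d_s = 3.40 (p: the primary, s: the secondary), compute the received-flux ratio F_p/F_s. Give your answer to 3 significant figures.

F = L/(4πd²), so F_p/F_s = (L_p/L_s) / (d_p/d_s)²
= 0.667 / (3.40)² = 0.667 / 11.56 = 0.05770.

0.0577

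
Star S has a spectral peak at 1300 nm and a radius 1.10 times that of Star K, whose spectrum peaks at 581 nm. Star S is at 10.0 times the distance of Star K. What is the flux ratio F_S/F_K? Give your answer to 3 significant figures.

Wien's law: T_S/T_K = λ_K/λ_S = 581/1300 = 0.4469.
L_S/L_K = (R_S/R_K)²(T_S/T_K)⁴ = (1.10)²(0.4469)⁴ = 0.04827.
F_S/F_K = (L_S/L_K)/(d_S/d_K)² = 0.04827/(10.0)² = 4.827×10^-4.

4.83×10^-4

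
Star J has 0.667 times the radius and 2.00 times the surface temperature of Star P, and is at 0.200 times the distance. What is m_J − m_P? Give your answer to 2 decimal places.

-5.63

L_J/L_P = (0.667)²(2.00)⁴ = 7.118.
F_J/F_P = (L_J/L_P)/(d_J/d_P)² = 7.118/0.04000 = 178.0.
m_J − m_P = −2.5 log₁₀(178.0) = -5.63.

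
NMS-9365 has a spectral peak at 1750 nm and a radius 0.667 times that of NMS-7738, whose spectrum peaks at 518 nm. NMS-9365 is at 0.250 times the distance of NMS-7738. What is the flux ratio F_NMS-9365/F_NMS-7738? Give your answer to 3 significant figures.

0.0546

Wien's law: T_NMS-9365/T_NMS-7738 = λ_NMS-7738/λ_NMS-9365 = 518/1750 = 0.2960.
L_NMS-9365/L_NMS-7738 = (R_NMS-9365/R_NMS-7738)²(T_NMS-9365/T_NMS-7738)⁴ = (0.667)²(0.2960)⁴ = 0.003415.
F_NMS-9365/F_NMS-7738 = (L_NMS-9365/L_NMS-7738)/(d_NMS-9365/d_NMS-7738)² = 0.003415/(0.250)² = 0.05464.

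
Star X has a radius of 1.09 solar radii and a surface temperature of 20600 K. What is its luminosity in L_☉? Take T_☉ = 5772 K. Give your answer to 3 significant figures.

193 L_☉

L/L_☉ = (R/R_☉)² (T/T_☉)⁴ = (1.09)² × (20600/5772)⁴
       = 1.188 × (3.569)⁴ = 1.188 × 162.2 = 192.8.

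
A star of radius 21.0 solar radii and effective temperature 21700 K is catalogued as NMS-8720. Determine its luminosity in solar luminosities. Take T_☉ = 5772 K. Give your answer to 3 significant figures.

L/L_☉ = (R/R_☉)² (T/T_☉)⁴ = (21.0)² × (21700/5772)⁴
       = 441.0 × (3.760)⁴ = 441.0 × 199.8 = 8.810×10^4.

8.81×10^4 solar luminosities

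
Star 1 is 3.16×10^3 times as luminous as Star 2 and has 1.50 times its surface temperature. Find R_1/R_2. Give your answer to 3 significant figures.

L ∝ R²T⁴ gives R ∝ √L / T², so
R_1/R_2 = √(3.16×10^3) / (1.50)² = 56.21 / 2.250 = 24.98.

25.0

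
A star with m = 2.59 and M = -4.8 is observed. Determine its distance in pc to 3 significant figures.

301 pc

m − M = 5 log₁₀(d/10 pc)
2.59 − (-4.8) = 7.39 = 5 log₁₀(d/10)
d = 10 × 10^(7.39/5) = 10 × 10^1.478 = 300.6 pc.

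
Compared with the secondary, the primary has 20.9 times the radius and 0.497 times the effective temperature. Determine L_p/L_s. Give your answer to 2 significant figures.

From the Stefan–Boltzmann law, L ∝ R²T⁴, so
L_p/L_s = (R_p/R_s)² (T_p/T_s)⁴ = (20.9)² × (0.497)⁴ = 436.8 × 0.06101 = 26.65.

27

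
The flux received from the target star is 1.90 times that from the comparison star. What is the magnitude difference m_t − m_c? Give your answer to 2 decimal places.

-0.70

m_t − m_c = −2.5 log₁₀(F_t/F_c) = −2.5 log₁₀(1.90) = −2.5 × (0.279) = -0.697.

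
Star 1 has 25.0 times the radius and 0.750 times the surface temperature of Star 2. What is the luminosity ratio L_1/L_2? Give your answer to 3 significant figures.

198

From the Stefan–Boltzmann law, L ∝ R²T⁴, so
L_1/L_2 = (R_1/R_2)² (T_1/T_2)⁴ = (25.0)² × (0.750)⁴ = 625.0 × 0.3164 = 197.8.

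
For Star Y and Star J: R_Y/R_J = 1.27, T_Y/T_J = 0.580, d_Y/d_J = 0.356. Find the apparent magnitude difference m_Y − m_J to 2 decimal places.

L_Y/L_J = (1.27)²(0.580)⁴ = 0.1825.
F_Y/F_J = (L_Y/L_J)/(d_Y/d_J)² = 0.1825/0.1267 = 1.440.
m_Y − m_J = −2.5 log₁₀(1.440) = -0.40.

-0.40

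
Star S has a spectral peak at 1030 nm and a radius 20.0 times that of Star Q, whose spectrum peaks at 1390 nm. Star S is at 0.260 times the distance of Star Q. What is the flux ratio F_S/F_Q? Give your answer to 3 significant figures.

Wien's law: T_S/T_Q = λ_Q/λ_S = 1390/1030 = 1.350.
L_S/L_Q = (R_S/R_Q)²(T_S/T_Q)⁴ = (20.0)²(1.350)⁴ = 1327.
F_S/F_Q = (L_S/L_Q)/(d_S/d_Q)² = 1327/(0.260)² = 1.963×10^4.

1.96×10^4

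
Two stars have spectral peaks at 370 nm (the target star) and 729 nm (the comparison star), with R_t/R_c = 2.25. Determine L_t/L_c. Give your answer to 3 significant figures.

76.3

Wien's law gives T ∝ 1/λ_max, so T_t/T_c = λ_c/λ_t = 729/370 = 1.970.
Then L ∝ R²T⁴ gives L_t/L_c = (2.25)² × (1.970)⁴ = 5.062 × 15.07 = 76.29.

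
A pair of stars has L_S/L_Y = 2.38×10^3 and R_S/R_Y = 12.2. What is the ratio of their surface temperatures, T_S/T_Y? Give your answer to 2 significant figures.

2.0

L ∝ R²T⁴ gives T ∝ (L/R²)^(1/4), so
T_S/T_Y = (2.38×10^3 / 12.2²)^(1/4) = (15.99)^(1/4) = 2.000.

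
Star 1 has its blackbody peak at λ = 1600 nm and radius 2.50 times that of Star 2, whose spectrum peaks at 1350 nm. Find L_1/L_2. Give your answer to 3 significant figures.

3.17

Wien's law gives T ∝ 1/λ_max, so T_1/T_2 = λ_2/λ_1 = 1350/1600 = 0.8438.
Then L ∝ R²T⁴ gives L_1/L_2 = (2.50)² × (0.8438)⁴ = 6.250 × 0.5068 = 3.168.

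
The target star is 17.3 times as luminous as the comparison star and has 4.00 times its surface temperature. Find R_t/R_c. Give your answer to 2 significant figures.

L ∝ R²T⁴ gives R ∝ √L / T², so
R_t/R_c = √(17.3) / (4.00)² = 4.159 / 16.00 = 0.2600.

0.26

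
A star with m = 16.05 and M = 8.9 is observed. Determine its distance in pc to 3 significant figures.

269 pc

m − M = 5 log₁₀(d/10 pc)
16.05 − (8.9) = 7.15 = 5 log₁₀(d/10)
d = 10 × 10^(7.15/5) = 10 × 10^1.430 = 269.2 pc.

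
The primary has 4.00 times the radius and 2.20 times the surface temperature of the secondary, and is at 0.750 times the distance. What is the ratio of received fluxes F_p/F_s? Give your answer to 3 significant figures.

L_p/L_s = (R_p/R_s)²(T_p/T_s)⁴ = (4.00)² × (2.20)⁴ = 374.8.
F_p/F_s = (L_p/L_s)/(d_p/d_s)² = 374.8 / (0.750)² = 666.3.

666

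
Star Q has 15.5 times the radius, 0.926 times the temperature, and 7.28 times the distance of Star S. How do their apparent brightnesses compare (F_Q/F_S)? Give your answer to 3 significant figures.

3.33

L_Q/L_S = (R_Q/R_S)²(T_Q/T_S)⁴ = (15.5)² × (0.926)⁴ = 176.6.
F_Q/F_S = (L_Q/L_S)/(d_Q/d_S)² = 176.6 / (7.28)² = 3.333.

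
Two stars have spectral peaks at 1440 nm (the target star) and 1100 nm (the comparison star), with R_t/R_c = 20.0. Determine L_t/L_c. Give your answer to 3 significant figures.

Wien's law gives T ∝ 1/λ_max, so T_t/T_c = λ_c/λ_t = 1100/1440 = 0.7639.
Then L ∝ R²T⁴ gives L_t/L_c = (20.0)² × (0.7639)⁴ = 400.0 × 0.3405 = 136.2.

136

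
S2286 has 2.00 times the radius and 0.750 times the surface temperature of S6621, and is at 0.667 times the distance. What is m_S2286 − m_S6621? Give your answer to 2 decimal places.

L_S2286/L_S6621 = (2.00)²(0.750)⁴ = 1.266.
F_S2286/F_S6621 = (L_S2286/L_S6621)/(d_S2286/d_S6621)² = 1.266/0.4449 = 2.845.
m_S2286 − m_S6621 = −2.5 log₁₀(2.845) = -1.14.

-1.14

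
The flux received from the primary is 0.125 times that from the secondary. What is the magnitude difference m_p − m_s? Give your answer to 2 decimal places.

2.26

m_p − m_s = −2.5 log₁₀(F_p/F_s) = −2.5 log₁₀(0.125) = −2.5 × (-0.903) = 2.258.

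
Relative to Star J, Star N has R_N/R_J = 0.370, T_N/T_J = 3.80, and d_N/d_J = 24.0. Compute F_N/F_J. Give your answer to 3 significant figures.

0.0496

L_N/L_J = (R_N/R_J)²(T_N/T_J)⁴ = (0.370)² × (3.80)⁴ = 28.55.
F_N/F_J = (L_N/L_J)/(d_N/d_J)² = 28.55 / (24.0)² = 0.04956.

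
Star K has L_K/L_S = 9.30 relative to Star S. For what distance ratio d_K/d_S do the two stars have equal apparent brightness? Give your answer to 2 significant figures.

Equal flux requires L_K/d_K² = L_S/d_S², so d_K/d_S = √(L_K/L_S)
= √(9.30) = 3.050.

3.0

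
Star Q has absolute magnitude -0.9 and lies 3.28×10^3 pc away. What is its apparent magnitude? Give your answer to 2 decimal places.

m = M + 5 log₁₀(d/10 pc) = -0.9 + 5 log₁₀(3.28×10^3/10)
  = -0.9 + 5 × 2.516 = -0.9 + 12.58 = 11.68.

11.68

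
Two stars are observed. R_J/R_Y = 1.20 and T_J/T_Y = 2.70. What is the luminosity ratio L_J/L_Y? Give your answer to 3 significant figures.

76.5

From the Stefan–Boltzmann law, L ∝ R²T⁴, so
L_J/L_Y = (R_J/R_Y)² (T_J/T_Y)⁴ = (1.20)² × (2.70)⁴ = 1.440 × 53.14 = 76.53.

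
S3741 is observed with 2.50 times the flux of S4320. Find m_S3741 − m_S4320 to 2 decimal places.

m_S3741 − m_S4320 = −2.5 log₁₀(F_S3741/F_S4320) = −2.5 log₁₀(2.50) = −2.5 × (0.398) = -0.995.

-0.99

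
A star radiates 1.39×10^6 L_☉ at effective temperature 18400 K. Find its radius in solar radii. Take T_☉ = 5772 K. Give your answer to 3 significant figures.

116 solar radii

R/R_☉ = √(L/L_☉) / (T/T_☉)² = √(1.39×10^6) / (3.188)²
       = 1179 / 10.16 = 116.0.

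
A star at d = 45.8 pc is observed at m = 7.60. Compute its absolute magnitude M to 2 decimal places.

M = m − 5 log₁₀(d/10 pc) = 7.60 − 5 log₁₀(45.8/10)
  = 7.60 − 5 × 0.661 = 7.60 − 3.30 = 4.30.

4.30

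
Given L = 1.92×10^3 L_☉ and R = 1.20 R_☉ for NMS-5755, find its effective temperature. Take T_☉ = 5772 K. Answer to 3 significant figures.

T/T_☉ = (L/L_☉)^(1/4) / (R/R_☉)^(1/2)
T = 5772 × (1.92×10^3)^(1/4) / √(1.20) = 5772 × 6.620 / 1.095 = 3.488×10^4 K.

3.49×10^4 K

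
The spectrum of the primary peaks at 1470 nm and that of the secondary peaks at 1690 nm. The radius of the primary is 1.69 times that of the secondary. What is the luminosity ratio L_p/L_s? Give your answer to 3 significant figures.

Wien's law gives T ∝ 1/λ_max, so T_p/T_s = λ_s/λ_p = 1690/1470 = 1.150.
Then L ∝ R²T⁴ gives L_p/L_s = (1.69)² × (1.150)⁴ = 2.856 × 1.747 = 4.989.

4.99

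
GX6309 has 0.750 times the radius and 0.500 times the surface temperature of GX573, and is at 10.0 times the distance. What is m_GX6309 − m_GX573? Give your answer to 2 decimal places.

L_GX6309/L_GX573 = (0.750)²(0.500)⁴ = 0.03516.
F_GX6309/F_GX573 = (L_GX6309/L_GX573)/(d_GX6309/d_GX573)² = 0.03516/100.0 = 3.516×10^-4.
m_GX6309 − m_GX573 = −2.5 log₁₀(3.516×10^-4) = 8.63.

8.63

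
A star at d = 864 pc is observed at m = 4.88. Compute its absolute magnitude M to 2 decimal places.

M = m − 5 log₁₀(d/10 pc) = 4.88 − 5 log₁₀(864/10)
  = 4.88 − 5 × 1.937 = 4.88 − 9.68 = -4.80.

-4.80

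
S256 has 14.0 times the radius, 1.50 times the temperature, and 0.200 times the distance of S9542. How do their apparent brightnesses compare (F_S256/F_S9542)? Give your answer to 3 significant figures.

L_S256/L_S9542 = (R_S256/R_S9542)²(T_S256/T_S9542)⁴ = (14.0)² × (1.50)⁴ = 992.2.
F_S256/F_S9542 = (L_S256/L_S9542)/(d_S256/d_S9542)² = 992.2 / (0.200)² = 2.481×10^4.

2.48×10^4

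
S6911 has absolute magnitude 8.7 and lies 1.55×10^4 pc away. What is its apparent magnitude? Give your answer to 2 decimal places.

24.65

m = M + 5 log₁₀(d/10 pc) = 8.7 + 5 log₁₀(1.55×10^4/10)
  = 8.7 + 5 × 3.190 = 8.7 + 15.95 = 24.65.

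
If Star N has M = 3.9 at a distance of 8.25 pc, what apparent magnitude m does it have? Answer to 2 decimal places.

m = M + 5 log₁₀(d/10 pc) = 3.9 + 5 log₁₀(8.25/10)
  = 3.9 + 5 × -0.084 = 3.9 + -0.42 = 3.48.

3.48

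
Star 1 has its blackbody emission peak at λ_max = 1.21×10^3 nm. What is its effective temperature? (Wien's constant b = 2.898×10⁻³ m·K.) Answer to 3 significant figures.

T = b/λ_max = 2.898×10⁻³ / (1.21×10^3×10⁻⁹) = 2395 K.

2.40×10^3 K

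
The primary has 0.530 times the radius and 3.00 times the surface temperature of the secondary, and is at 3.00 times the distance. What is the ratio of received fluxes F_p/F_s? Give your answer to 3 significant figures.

2.53

L_p/L_s = (R_p/R_s)²(T_p/T_s)⁴ = (0.530)² × (3.00)⁴ = 22.75.
F_p/F_s = (L_p/L_s)/(d_p/d_s)² = 22.75 / (3.00)² = 2.528.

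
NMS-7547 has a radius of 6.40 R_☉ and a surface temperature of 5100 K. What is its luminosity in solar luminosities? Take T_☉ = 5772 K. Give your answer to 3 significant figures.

25.0 solar luminosities

L/L_☉ = (R/R_☉)² (T/T_☉)⁴ = (6.40)² × (5100/5772)⁴
       = 40.96 × (0.8836)⁴ = 40.96 × 0.6095 = 24.97.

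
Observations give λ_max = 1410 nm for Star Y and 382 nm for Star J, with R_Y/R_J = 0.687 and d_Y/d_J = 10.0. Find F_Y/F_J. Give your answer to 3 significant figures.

Wien's law: T_Y/T_J = λ_J/λ_Y = 382/1410 = 0.2709.
L_Y/L_J = (R_Y/R_J)²(T_Y/T_J)⁴ = (0.687)²(0.2709)⁴ = 0.002543.
F_Y/F_J = (L_Y/L_J)/(d_Y/d_J)² = 0.002543/(10.0)² = 2.543×10^-5.

2.54×10^-5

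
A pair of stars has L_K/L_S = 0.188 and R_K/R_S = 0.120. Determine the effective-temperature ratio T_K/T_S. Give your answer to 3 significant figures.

1.90

L ∝ R²T⁴ gives T ∝ (L/R²)^(1/4), so
T_K/T_S = (0.188 / 0.120²)^(1/4) = (13.06)^(1/4) = 1.901.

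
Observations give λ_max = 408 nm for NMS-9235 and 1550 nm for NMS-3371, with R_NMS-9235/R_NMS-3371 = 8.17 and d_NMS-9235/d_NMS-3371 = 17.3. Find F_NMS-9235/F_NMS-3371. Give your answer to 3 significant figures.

Wien's law: T_NMS-9235/T_NMS-3371 = λ_NMS-3371/λ_NMS-9235 = 1550/408 = 3.799.
L_NMS-9235/L_NMS-3371 = (R_NMS-9235/R_NMS-3371)²(T_NMS-9235/T_NMS-3371)⁴ = (8.17)²(3.799)⁴ = 1.390×10^4.
F_NMS-9235/F_NMS-3371 = (L_NMS-9235/L_NMS-3371)/(d_NMS-9235/d_NMS-3371)² = 1.390×10^4/(17.3)² = 46.46.

46.5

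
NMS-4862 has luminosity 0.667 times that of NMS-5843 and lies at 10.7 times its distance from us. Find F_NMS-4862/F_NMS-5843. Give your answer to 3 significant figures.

0.00583

F = L/(4πd²), so F_NMS-4862/F_NMS-5843 = (L_NMS-4862/L_NMS-5843) / (d_NMS-4862/d_NMS-5843)²
= 0.667 / (10.7)² = 0.667 / 114.5 = 0.005826.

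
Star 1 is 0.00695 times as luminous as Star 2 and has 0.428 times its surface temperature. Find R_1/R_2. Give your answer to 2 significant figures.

0.46

L ∝ R²T⁴ gives R ∝ √L / T², so
R_1/R_2 = √(0.00695) / (0.428)² = 0.08337 / 0.1832 = 0.4551.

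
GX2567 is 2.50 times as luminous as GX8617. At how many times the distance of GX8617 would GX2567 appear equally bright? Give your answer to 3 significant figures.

Equal flux requires L_GX2567/d_GX2567² = L_GX8617/d_GX8617², so d_GX2567/d_GX8617 = √(L_GX2567/L_GX8617)
= √(2.50) = 1.581.

1.58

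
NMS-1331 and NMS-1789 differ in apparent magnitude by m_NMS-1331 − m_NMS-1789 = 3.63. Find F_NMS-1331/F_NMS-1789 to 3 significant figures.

0.0353

F_NMS-1331/F_NMS-1789 = 10^(−(m_NMS-1331 − m_NMS-1789)/2.5) = 10^(-3.63/2.5) = 10^-1.452 = 0.03532.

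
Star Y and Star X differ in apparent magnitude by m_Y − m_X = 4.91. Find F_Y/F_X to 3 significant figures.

0.0109

F_Y/F_X = 10^(−(m_Y − m_X)/2.5) = 10^(-4.91/2.5) = 10^-1.964 = 0.01086.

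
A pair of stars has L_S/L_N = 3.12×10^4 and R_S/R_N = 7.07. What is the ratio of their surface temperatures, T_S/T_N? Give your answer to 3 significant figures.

5.00

L ∝ R²T⁴ gives T ∝ (L/R²)^(1/4), so
T_S/T_N = (3.12×10^4 / 7.07²)^(1/4) = (624.2)^(1/4) = 4.998.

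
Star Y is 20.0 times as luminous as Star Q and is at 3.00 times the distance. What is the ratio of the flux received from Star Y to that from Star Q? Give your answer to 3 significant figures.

2.22

F = L/(4πd²), so F_Y/F_Q = (L_Y/L_Q) / (d_Y/d_Q)²
= 20.0 / (3.00)² = 20.0 / 9.000 = 2.222.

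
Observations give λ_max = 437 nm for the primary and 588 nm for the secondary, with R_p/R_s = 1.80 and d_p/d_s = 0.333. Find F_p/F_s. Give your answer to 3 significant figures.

Wien's law: T_p/T_s = λ_s/λ_p = 588/437 = 1.346.
L_p/L_s = (R_p/R_s)²(T_p/T_s)⁴ = (1.80)²(1.346)⁴ = 10.62.
F_p/F_s = (L_p/L_s)/(d_p/d_s)² = 10.62/(0.333)² = 95.77.

95.8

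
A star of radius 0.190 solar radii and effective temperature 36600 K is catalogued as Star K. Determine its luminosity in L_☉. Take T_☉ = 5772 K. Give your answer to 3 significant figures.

L/L_☉ = (R/R_☉)² (T/T_☉)⁴ = (0.190)² × (36600/5772)⁴
       = 0.03610 × (6.341)⁴ = 0.03610 × 1617 = 58.36.

58.4 L_☉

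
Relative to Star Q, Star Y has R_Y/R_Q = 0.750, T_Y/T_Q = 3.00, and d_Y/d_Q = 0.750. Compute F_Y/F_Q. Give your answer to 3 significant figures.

81.0

L_Y/L_Q = (R_Y/R_Q)²(T_Y/T_Q)⁴ = (0.750)² × (3.00)⁴ = 45.56.
F_Y/F_Q = (L_Y/L_Q)/(d_Y/d_Q)² = 45.56 / (0.750)² = 81.00.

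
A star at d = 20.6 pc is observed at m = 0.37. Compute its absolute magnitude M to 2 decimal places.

M = m − 5 log₁₀(d/10 pc) = 0.37 − 5 log₁₀(20.6/10)
  = 0.37 − 5 × 0.314 = 0.37 − 1.57 = -1.20.

-1.20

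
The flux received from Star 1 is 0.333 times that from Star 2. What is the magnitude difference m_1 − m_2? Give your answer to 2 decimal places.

1.19

m_1 − m_2 = −2.5 log₁₀(F_1/F_2) = −2.5 log₁₀(0.333) = −2.5 × (-0.478) = 1.194.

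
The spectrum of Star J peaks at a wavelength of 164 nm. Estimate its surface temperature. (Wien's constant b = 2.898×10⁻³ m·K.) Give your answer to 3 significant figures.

T = b/λ_max = 2.898×10⁻³ / (164×10⁻⁹) = 1.767×10^4 K.

1.77×10^4 K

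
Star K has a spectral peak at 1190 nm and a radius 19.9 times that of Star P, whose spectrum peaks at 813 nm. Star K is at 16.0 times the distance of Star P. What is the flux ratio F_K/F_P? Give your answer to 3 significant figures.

0.337

Wien's law: T_K/T_P = λ_P/λ_K = 813/1190 = 0.6832.
L_K/L_P = (R_K/R_P)²(T_K/T_P)⁴ = (19.9)²(0.6832)⁴ = 86.27.
F_K/F_P = (L_K/L_P)/(d_K/d_P)² = 86.27/(16.0)² = 0.3370.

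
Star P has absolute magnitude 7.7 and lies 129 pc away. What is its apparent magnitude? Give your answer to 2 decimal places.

m = M + 5 log₁₀(d/10 pc) = 7.7 + 5 log₁₀(129/10)
  = 7.7 + 5 × 1.111 = 7.7 + 5.55 = 13.25.

13.25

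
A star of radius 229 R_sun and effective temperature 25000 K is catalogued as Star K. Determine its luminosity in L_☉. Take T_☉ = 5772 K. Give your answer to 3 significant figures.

1.85×10^7 L_☉

L/L_☉ = (R/R_☉)² (T/T_☉)⁴ = (229)² × (25000/5772)⁴
       = 5.244×10^4 × (4.331)⁴ = 5.244×10^4 × 351.9 = 1.846×10^7.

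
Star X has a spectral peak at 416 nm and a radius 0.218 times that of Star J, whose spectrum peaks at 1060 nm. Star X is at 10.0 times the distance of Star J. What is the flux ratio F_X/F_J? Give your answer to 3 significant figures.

Wien's law: T_X/T_J = λ_J/λ_X = 1060/416 = 2.548.
L_X/L_J = (R_X/R_J)²(T_X/T_J)⁴ = (0.218)²(2.548)⁴ = 2.003.
F_X/F_J = (L_X/L_J)/(d_X/d_J)² = 2.003/(10.0)² = 0.02003.

0.0200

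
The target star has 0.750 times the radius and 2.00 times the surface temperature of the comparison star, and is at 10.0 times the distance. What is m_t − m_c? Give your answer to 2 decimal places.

L_t/L_c = (0.750)²(2.00)⁴ = 9.000.
F_t/F_c = (L_t/L_c)/(d_t/d_c)² = 9.000/100.0 = 0.09000.
m_t − m_c = −2.5 log₁₀(0.09000) = 2.61.

2.61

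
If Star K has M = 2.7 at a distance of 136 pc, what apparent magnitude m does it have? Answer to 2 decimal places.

8.37

m = M + 5 log₁₀(d/10 pc) = 2.7 + 5 log₁₀(136/10)
  = 2.7 + 5 × 1.134 = 2.7 + 5.67 = 8.37.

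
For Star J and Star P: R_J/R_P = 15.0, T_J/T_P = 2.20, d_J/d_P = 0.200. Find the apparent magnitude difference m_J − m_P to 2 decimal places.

-12.80

L_J/L_P = (15.0)²(2.20)⁴ = 5271.
F_J/F_P = (L_J/L_P)/(d_J/d_P)² = 5271/0.04000 = 1.318×10^5.
m_J − m_P = −2.5 log₁₀(1.318×10^5) = -12.80.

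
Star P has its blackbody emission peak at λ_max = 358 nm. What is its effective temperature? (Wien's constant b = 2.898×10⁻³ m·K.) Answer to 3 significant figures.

8.09×10^3 K

T = b/λ_max = 2.898×10⁻³ / (358×10⁻⁹) = 8095 K.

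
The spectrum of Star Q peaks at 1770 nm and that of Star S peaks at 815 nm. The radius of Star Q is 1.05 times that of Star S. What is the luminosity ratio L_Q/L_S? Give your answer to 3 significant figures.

0.0496

Wien's law gives T ∝ 1/λ_max, so T_Q/T_S = λ_S/λ_Q = 815/1770 = 0.4605.
Then L ∝ R²T⁴ gives L_Q/L_S = (1.05)² × (0.4605)⁴ = 1.103 × 0.04495 = 0.04956.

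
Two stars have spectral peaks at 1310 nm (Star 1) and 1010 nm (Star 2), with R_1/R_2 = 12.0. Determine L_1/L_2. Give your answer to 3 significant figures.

Wien's law gives T ∝ 1/λ_max, so T_1/T_2 = λ_2/λ_1 = 1010/1310 = 0.7710.
Then L ∝ R²T⁴ gives L_1/L_2 = (12.0)² × (0.7710)⁴ = 144.0 × 0.3533 = 50.88.

50.9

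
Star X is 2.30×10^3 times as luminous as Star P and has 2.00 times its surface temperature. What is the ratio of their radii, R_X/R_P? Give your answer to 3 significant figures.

12.0

L ∝ R²T⁴ gives R ∝ √L / T², so
R_X/R_P = √(2.30×10^3) / (2.00)² = 47.96 / 4.000 = 11.99.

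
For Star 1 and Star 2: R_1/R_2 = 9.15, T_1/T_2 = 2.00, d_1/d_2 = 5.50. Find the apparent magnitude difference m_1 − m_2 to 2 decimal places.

-4.12

L_1/L_2 = (9.15)²(2.00)⁴ = 1340.
F_1/F_2 = (L_1/L_2)/(d_1/d_2)² = 1340/30.25 = 44.28.
m_1 − m_2 = −2.5 log₁₀(44.28) = -4.12.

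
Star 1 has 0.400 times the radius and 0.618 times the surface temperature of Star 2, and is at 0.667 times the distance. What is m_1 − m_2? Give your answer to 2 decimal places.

L_1/L_2 = (0.400)²(0.618)⁴ = 0.02334.
F_1/F_2 = (L_1/L_2)/(d_1/d_2)² = 0.02334/0.4449 = 0.05246.
m_1 − m_2 = −2.5 log₁₀(0.05246) = 3.20.

3.20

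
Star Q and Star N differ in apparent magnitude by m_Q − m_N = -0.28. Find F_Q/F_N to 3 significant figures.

F_Q/F_N = 10^(−(m_Q − m_N)/2.5) = 10^(0.28/2.5) = 10^0.112 = 1.294.

1.29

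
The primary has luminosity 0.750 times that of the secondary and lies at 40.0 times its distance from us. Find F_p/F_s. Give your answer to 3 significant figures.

4.69×10^-4

F = L/(4πd²), so F_p/F_s = (L_p/L_s) / (d_p/d_s)²
= 0.750 / (40.0)² = 0.750 / 1600 = 4.687×10^-4.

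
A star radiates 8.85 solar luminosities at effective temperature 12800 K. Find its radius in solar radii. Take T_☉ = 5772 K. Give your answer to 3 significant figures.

0.605 solar radii

R/R_☉ = √(L/L_☉) / (T/T_☉)² = √(8.85) / (2.218)²
       = 2.975 / 4.918 = 0.6049.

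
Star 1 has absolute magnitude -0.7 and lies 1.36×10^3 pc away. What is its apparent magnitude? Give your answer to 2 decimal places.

m = M + 5 log₁₀(d/10 pc) = -0.7 + 5 log₁₀(1.36×10^3/10)
  = -0.7 + 5 × 2.134 = -0.7 + 10.67 = 9.97.

9.97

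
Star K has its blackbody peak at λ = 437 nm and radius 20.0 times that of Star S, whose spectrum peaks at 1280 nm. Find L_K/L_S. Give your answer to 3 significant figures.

2.94×10^4

Wien's law gives T ∝ 1/λ_max, so T_K/T_S = λ_S/λ_K = 1280/437 = 2.929.
Then L ∝ R²T⁴ gives L_K/L_S = (20.0)² × (2.929)⁴ = 400.0 × 73.61 = 2.944×10^4.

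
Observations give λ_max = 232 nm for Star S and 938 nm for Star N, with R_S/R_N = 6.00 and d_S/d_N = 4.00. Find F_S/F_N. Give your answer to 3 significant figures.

Wien's law: T_S/T_N = λ_N/λ_S = 938/232 = 4.043.
L_S/L_N = (R_S/R_N)²(T_S/T_N)⁴ = (6.00)²(4.043)⁴ = 9620.
F_S/F_N = (L_S/L_N)/(d_S/d_N)² = 9620/(4.00)² = 601.2.

601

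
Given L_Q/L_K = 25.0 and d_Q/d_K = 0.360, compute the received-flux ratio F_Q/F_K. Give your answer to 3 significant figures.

193

F = L/(4πd²), so F_Q/F_K = (L_Q/L_K) / (d_Q/d_K)²
= 25.0 / (0.360)² = 25.0 / 0.1296 = 192.9.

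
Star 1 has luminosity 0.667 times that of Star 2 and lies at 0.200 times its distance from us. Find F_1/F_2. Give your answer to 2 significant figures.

F = L/(4πd²), so F_1/F_2 = (L_1/L_2) / (d_1/d_2)²
= 0.667 / (0.200)² = 0.667 / 0.04000 = 16.67.

17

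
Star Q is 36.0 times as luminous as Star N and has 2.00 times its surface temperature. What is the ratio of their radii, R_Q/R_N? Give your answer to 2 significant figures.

1.5

L ∝ R²T⁴ gives R ∝ √L / T², so
R_Q/R_N = √(36.0) / (2.00)² = 6.000 / 4.000 = 1.500.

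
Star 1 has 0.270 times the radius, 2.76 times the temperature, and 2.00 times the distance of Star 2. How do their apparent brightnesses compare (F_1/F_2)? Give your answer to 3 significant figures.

1.06

L_1/L_2 = (R_1/R_2)²(T_1/T_2)⁴ = (0.270)² × (2.76)⁴ = 4.230.
F_1/F_2 = (L_1/L_2)/(d_1/d_2)² = 4.230 / (2.00)² = 1.058.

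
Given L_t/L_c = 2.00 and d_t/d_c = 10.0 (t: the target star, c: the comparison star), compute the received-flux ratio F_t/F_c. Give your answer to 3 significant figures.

0.0200

F = L/(4πd²), so F_t/F_c = (L_t/L_c) / (d_t/d_c)²
= 2.00 / (10.0)² = 2.00 / 100.0 = 0.02000.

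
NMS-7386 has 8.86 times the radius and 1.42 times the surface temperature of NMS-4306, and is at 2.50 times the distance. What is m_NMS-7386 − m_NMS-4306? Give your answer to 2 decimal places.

-4.27

L_NMS-7386/L_NMS-4306 = (8.86)²(1.42)⁴ = 319.2.
F_NMS-7386/F_NMS-4306 = (L_NMS-7386/L_NMS-4306)/(d_NMS-7386/d_NMS-4306)² = 319.2/6.250 = 51.07.
m_NMS-7386 − m_NMS-4306 = −2.5 log₁₀(51.07) = -4.27.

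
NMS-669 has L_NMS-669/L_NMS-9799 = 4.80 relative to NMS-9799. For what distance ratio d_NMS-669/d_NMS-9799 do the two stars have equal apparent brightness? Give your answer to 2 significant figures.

Equal flux requires L_NMS-669/d_NMS-669² = L_NMS-9799/d_NMS-9799², so d_NMS-669/d_NMS-9799 = √(L_NMS-669/L_NMS-9799)
= √(4.80) = 2.191.

2.2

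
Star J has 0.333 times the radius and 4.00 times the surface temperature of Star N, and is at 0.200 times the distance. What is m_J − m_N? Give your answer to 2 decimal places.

L_J/L_N = (0.333)²(4.00)⁴ = 28.39.
F_J/F_N = (L_J/L_N)/(d_J/d_N)² = 28.39/0.04000 = 709.7.
m_J − m_N = −2.5 log₁₀(709.7) = -7.13.

-7.13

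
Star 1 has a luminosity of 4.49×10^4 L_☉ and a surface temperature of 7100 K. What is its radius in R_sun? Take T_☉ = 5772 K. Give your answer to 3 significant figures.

R/R_☉ = √(L/L_☉) / (T/T_☉)² = √(4.49×10^4) / (1.230)²
       = 211.9 / 1.513 = 140.0.

140 R_sun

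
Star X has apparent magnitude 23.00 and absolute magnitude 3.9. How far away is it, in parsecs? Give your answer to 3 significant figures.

6.61×10^4 pc

m − M = 5 log₁₀(d/10 pc)
23.00 − (3.9) = 19.10 = 5 log₁₀(d/10)
d = 10 × 10^(19.10/5) = 10 × 10^3.820 = 6.607×10^4 pc.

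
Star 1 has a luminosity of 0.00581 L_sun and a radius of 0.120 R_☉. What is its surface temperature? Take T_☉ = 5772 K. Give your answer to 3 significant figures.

4.60×10^3 K

T/T_☉ = (L/L_☉)^(1/4) / (R/R_☉)^(1/2)
T = 5772 × (0.00581)^(1/4) / √(0.120) = 5772 × 0.2761 / 0.3464 = 4600 K.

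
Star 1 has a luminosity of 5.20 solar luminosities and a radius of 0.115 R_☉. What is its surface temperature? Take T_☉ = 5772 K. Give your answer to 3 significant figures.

T/T_☉ = (L/L_☉)^(1/4) / (R/R_☉)^(1/2)
T = 5772 × (5.20)^(1/4) / √(0.115) = 5772 × 1.510 / 0.3391 = 2.570×10^4 K.

2.57×10^4 K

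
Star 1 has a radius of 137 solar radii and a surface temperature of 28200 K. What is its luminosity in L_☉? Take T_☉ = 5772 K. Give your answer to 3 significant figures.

L/L_☉ = (R/R_☉)² (T/T_☉)⁴ = (137)² × (28200/5772)⁴
       = 1.877×10^4 × (4.886)⁴ = 1.877×10^4 × 569.8 = 1.069×10^7.

1.07×10^7 L_☉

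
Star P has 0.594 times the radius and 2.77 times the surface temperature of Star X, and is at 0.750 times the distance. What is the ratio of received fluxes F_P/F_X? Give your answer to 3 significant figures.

36.9

L_P/L_X = (R_P/R_X)²(T_P/T_X)⁴ = (0.594)² × (2.77)⁴ = 20.77.
F_P/F_X = (L_P/L_X)/(d_P/d_X)² = 20.77 / (0.750)² = 36.93.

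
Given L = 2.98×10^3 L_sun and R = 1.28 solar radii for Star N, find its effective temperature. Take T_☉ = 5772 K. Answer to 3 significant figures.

T/T_☉ = (L/L_☉)^(1/4) / (R/R_☉)^(1/2)
T = 5772 × (2.98×10^3)^(1/4) / √(1.28) = 5772 × 7.388 / 1.131 = 3.769×10^4 K.

3.77×10^4 K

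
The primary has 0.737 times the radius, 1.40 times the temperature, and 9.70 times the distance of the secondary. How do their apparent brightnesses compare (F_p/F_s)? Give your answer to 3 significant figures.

0.0222

L_p/L_s = (R_p/R_s)²(T_p/T_s)⁴ = (0.737)² × (1.40)⁴ = 2.087.
F_p/F_s = (L_p/L_s)/(d_p/d_s)² = 2.087 / (9.70)² = 0.02218.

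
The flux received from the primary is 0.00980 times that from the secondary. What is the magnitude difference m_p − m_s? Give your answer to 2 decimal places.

m_p − m_s = −2.5 log₁₀(F_p/F_s) = −2.5 log₁₀(0.00980) = −2.5 × (-2.009) = 5.022.

5.02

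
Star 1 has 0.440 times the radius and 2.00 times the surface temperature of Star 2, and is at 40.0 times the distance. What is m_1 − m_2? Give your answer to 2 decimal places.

L_1/L_2 = (0.440)²(2.00)⁴ = 3.098.
F_1/F_2 = (L_1/L_2)/(d_1/d_2)² = 3.098/1600 = 0.001936.
m_1 − m_2 = −2.5 log₁₀(0.001936) = 6.78.

6.78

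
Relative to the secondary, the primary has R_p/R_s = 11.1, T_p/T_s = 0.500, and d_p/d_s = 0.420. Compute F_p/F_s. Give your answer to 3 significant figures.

L_p/L_s = (R_p/R_s)²(T_p/T_s)⁴ = (11.1)² × (0.500)⁴ = 7.701.
F_p/F_s = (L_p/L_s)/(d_p/d_s)² = 7.701 / (0.420)² = 43.65.

43.7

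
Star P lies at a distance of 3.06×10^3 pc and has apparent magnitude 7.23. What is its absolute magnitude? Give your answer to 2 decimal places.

M = m − 5 log₁₀(d/10 pc) = 7.23 − 5 log₁₀(3.06×10^3/10)
  = 7.23 − 5 × 2.486 = 7.23 − 12.43 = -5.20.

-5.20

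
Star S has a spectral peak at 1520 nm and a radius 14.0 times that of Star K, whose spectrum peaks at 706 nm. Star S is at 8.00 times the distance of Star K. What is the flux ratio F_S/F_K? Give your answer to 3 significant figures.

0.143

Wien's law: T_S/T_K = λ_K/λ_S = 706/1520 = 0.4645.
L_S/L_K = (R_S/R_K)²(T_S/T_K)⁴ = (14.0)²(0.4645)⁴ = 9.122.
F_S/F_K = (L_S/L_K)/(d_S/d_K)² = 9.122/(8.00)² = 0.1425.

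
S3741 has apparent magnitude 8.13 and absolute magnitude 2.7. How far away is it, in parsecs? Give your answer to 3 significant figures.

122 pc

m − M = 5 log₁₀(d/10 pc)
8.13 − (2.7) = 5.43 = 5 log₁₀(d/10)
d = 10 × 10^(5.43/5) = 10 × 10^1.086 = 121.9 pc.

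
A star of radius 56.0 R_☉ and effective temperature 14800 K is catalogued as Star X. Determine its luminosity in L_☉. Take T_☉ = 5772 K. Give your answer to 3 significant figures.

L/L_☉ = (R/R_☉)² (T/T_☉)⁴ = (56.0)² × (14800/5772)⁴
       = 3136 × (2.564)⁴ = 3136 × 43.23 = 1.356×10^5.

1.36×10^5 L_☉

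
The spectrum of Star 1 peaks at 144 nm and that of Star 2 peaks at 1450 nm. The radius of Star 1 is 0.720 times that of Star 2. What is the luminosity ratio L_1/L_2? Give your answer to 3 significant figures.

Wien's law gives T ∝ 1/λ_max, so T_1/T_2 = λ_2/λ_1 = 1450/144 = 10.07.
Then L ∝ R²T⁴ gives L_1/L_2 = (0.720)² × (10.07)⁴ = 0.5184 × 1.028×10^4 = 5330.

5.33×10^3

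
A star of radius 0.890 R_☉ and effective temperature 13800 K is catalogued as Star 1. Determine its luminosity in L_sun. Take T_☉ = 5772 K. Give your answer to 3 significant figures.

25.9 L_sun

L/L_☉ = (R/R_☉)² (T/T_☉)⁴ = (0.890)² × (13800/5772)⁴
       = 0.7921 × (2.391)⁴ = 0.7921 × 32.67 = 25.88.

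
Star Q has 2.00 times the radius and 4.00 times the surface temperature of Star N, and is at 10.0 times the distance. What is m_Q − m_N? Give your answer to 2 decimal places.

-2.53

L_Q/L_N = (2.00)²(4.00)⁴ = 1024.
F_Q/F_N = (L_Q/L_N)/(d_Q/d_N)² = 1024/100.0 = 10.24.
m_Q − m_N = −2.5 log₁₀(10.24) = -2.53.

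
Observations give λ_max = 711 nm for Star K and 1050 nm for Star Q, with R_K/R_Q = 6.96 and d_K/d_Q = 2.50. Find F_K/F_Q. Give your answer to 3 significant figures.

Wien's law: T_K/T_Q = λ_Q/λ_K = 1050/711 = 1.477.
L_K/L_Q = (R_K/R_Q)²(T_K/T_Q)⁴ = (6.96)²(1.477)⁴ = 230.4.
F_K/F_Q = (L_K/L_Q)/(d_K/d_Q)² = 230.4/(2.50)² = 36.87.

36.9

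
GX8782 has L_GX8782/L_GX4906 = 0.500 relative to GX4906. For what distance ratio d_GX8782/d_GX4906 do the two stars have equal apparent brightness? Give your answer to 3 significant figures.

0.707

Equal flux requires L_GX8782/d_GX8782² = L_GX4906/d_GX4906², so d_GX8782/d_GX4906 = √(L_GX8782/L_GX4906)
= √(0.500) = 0.7071.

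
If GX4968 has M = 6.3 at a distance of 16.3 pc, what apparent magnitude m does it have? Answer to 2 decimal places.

m = M + 5 log₁₀(d/10 pc) = 6.3 + 5 log₁₀(16.3/10)
  = 6.3 + 5 × 0.212 = 6.3 + 1.06 = 7.36.

7.36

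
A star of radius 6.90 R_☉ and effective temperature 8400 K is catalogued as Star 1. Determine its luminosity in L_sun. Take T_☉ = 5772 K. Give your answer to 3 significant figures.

L/L_☉ = (R/R_☉)² (T/T_☉)⁴ = (6.90)² × (8400/5772)⁴
       = 47.61 × (1.455)⁴ = 47.61 × 4.486 = 213.6.

214 L_sun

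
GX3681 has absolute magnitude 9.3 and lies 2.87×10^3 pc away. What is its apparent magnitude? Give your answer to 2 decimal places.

21.59

m = M + 5 log₁₀(d/10 pc) = 9.3 + 5 log₁₀(2.87×10^3/10)
  = 9.3 + 5 × 2.458 = 9.3 + 12.29 = 21.59.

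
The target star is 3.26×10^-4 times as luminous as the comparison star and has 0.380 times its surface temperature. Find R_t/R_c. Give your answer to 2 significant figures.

L ∝ R²T⁴ gives R ∝ √L / T², so
R_t/R_c = √(3.26×10^-4) / (0.380)² = 0.01806 / 0.1444 = 0.1250.

0.13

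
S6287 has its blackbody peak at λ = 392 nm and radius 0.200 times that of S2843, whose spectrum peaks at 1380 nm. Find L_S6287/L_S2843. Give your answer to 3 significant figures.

Wien's law gives T ∝ 1/λ_max, so T_S6287/T_S2843 = λ_S2843/λ_S6287 = 1380/392 = 3.520.
Then L ∝ R²T⁴ gives L_S6287/L_S2843 = (0.200)² × (3.520)⁴ = 0.04000 × 153.6 = 6.144.

6.14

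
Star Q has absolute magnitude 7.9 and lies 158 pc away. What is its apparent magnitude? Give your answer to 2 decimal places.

13.89

m = M + 5 log₁₀(d/10 pc) = 7.9 + 5 log₁₀(158/10)
  = 7.9 + 5 × 1.199 = 7.9 + 5.99 = 13.89.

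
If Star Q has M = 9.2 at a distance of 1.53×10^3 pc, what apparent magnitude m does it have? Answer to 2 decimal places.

m = M + 5 log₁₀(d/10 pc) = 9.2 + 5 log₁₀(1.53×10^3/10)
  = 9.2 + 5 × 2.185 = 9.2 + 10.92 = 20.12.

20.12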